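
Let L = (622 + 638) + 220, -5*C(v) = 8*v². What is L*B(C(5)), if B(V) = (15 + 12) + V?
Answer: -19240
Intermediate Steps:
C(v) = -8*v²/5
L = 1480 (L = 1260 + 220 = 1480)
B(V) = 27 + V
L*B(C(5)) = 1480*(27 - 8/5*5²) = 1480*(27 - 8/5*25) = 1480*(27 - 40) = 1480*(-13) = -19240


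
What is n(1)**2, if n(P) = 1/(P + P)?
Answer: 1/4 ≈ 0.25000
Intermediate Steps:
n(P) = 1/(2*P)
n(1)**2 = ((1/2)/1)**2 = ((1/2)*1)**2 = (1/2)**2 = 1/4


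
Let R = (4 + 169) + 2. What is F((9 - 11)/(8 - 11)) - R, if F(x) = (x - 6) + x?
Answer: -539/3 ≈ -179.67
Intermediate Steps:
R = 175 (R = 173 + 2 = 175)
F(x) = -6 + 2*x (F(x) = (-6 + x) + x = -6 + 2*x)
F((9 - 11)/(8 - 11)) - R = (-6 + 2*((9 - 11)/(8 - 11))) - 1*175 = (-6 + 2*(-2/(-3))) - 175 = (-6 + 2*(-2*(-⅓))) - 175 = (-6 + 2*(⅔)) - 175 = (-6 + 4/3) - 175 = -14/3 - 175 = -539/3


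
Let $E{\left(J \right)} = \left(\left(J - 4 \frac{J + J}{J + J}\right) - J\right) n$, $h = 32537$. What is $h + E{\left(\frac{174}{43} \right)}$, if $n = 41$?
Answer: $32373$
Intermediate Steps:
$E{\left(J \right)} = -164$ ($E{\left(J \right)} = \left(\left(J - 4 \frac{J + J}{J + J}\right) - J\right) 41 = \left(\left(J - 4 \frac{2 J}{2 J}\right) - J\right) 41 = \left(\left(J - 4 \cdot 2 J \frac{1}{2 J}\right) - J\right) 41 = \left(\left(J - 4\right) - J\right) 41 = \left(\left(-4 + J\right) - J\right) 41 = \left(-4\right) 41 = -164$)
$h + E{\left(\frac{174}{43} \right)} = 32537 - 164 = 32373$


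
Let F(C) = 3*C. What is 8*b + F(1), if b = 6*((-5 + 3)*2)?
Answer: -189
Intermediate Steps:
b = -24 (b = 6*(-2*2) = 6*(-4) = -24)
8*b + F(1) = 8*(-24) + 3*1 = -192 + 3 = -189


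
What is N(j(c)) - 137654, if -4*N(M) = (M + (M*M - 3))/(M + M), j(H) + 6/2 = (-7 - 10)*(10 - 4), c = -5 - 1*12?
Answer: -38539481/280 ≈ -1.3764e+5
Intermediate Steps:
c = -17 (c = -5 - 12 = -17)
j(H) = -105 (j(H) = -3 + (-7 - 10)*(10 - 4) = -3 - 17*6 = -3 - 102 = -105)
N(M) = -(-3 + M + M**2)/(8*M) (N(M) = -(M + (M*M - 3))/(4*(M + M)) = -(M + (M**2 - 3))/(4*(2*M)) = -(M + (-3 + M**2))*1/(2*M)/4 = -(-3 + M + M**2)*1/(2*M)/4 = -(-3 + M + M**2)/(8*M))
N(j(c)) - 137654 = (1/8)*(3 - 1*(-105) - 1*(-105)**2)/(-105) - 137654 = (1/8)*(-1/105)*(3 + 105 - 1*11025) - 137654 = (1/8)*(-1/105)*(3 + 105 - 11025) - 137654 = (1/8)*(-1/105)*(-10917) - 137654 = 3639/280 - 137654 = -38539481/280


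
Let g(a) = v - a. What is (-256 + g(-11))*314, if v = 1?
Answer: -76616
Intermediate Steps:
g(a) = 1 - a
(-256 + g(-11))*314 = (-256 + (1 - 1*(-11)))*314 = (-256 + (1 + 11))*314 = (-256 + 12)*314 = -244*314 = -76616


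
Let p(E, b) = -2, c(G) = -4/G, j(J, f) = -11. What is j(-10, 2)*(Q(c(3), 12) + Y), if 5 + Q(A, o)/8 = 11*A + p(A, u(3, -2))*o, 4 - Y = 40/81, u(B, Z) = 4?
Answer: 308132/81 ≈ 3804.1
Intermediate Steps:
Y = 284/81 (Y = 4 - 40/81 = 284/81 ≈ 3.5062)
Q(A, o) = -40 - 16*o + 88*A (Q(A, o) = -40 + 8*(11*A - 2*o) = -40 + 8*(-2*o + 11*A) = -40 + (-16*o + 88*A) = -40 - 16*o + 88*A)
j(-10, 2)*(Q(c(3), 12) + Y) = -11*((-40 - 16*12 + 88*(-4/3)) + 284/81) = -11*((-40 - 192 + 88*(-4*1/3)) + 284/81) = -11*((-40 - 192 + 88*(-4/3)) + 284/81) = -11*((-40 - 192 - 352/3) + 284/81) = -11*(-1048/3 + 284/81) = -11*(-28012/81) = 308132/81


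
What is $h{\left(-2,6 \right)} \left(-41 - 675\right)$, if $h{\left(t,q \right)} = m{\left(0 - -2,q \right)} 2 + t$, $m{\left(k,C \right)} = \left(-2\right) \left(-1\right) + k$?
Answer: $-4296$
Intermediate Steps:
$m{\left(k,C \right)} = 2 + k$
$h{\left(t,q \right)} = 8 + t$ ($h{\left(t,q \right)} = \left(2 + \left(0 - -2\right)\right) 2 + t = \left(2 + \left(0 + 2\right)\right) 2 + t = \left(2 + 2\right) 2 + t = 4 \cdot 2 + t = 8 + t$)
$h{\left(-2,6 \right)} \left(-41 - 675\right) = \left(8 - 2\right) \left(-41 - 675\right) = 6 \left(-41 - 675\right) = 6 \left(-716\right) = -4296$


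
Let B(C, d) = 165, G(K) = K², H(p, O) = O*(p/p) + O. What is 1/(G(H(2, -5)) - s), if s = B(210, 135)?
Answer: -1/65 ≈ -0.015385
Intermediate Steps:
H(p, O) = 2*O (H(p, O) = O*1 + O = O + O = 2*O)
s = 165
1/(G(H(2, -5)) - s) = 1/((2*(-5))² - 1*165) = 1/((-10)² - 165) = 1/(100 - 165) = 1/(-65) = -1/65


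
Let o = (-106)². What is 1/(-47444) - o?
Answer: -533080785/47444 ≈ -11236.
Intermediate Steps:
o = 11236
1/(-47444) - o = 1/(-47444) - 1*11236 = -1/47444 - 11236 = -533080785/47444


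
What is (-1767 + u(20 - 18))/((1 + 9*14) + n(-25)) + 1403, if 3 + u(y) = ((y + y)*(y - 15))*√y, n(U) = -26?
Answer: 139933/101 - 52*√2/101 ≈ 1384.7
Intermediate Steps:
u(y) = -3 + 2*y^(3/2)*(-15 + y) (u(y) = -3 + ((y + y)*(y - 15))*√y = -3 + ((2*y)*(-15 + y))*√y = -3 + (2*y*(-15 + y))*√y = -3 + 2*y^(3/2)*(-15 + y))
(-1767 + u(20 - 18))/((1 + 9*14) + n(-25)) + 1403 = (-1767 + (-3 - 30*(20 - 18)^(3/2) + 2*(20 - 18)^(5/2)))/((1 + 9*14) - 26) + 1403 = (-1767 + (-3 - 60*√2 + 2*2^(5/2)))/((1 + 126) - 26) + 1403 = (-1767 + (-3 - 60*√2 + 2*(4*√2)))/(127 - 26) + 1403 = (-1767 + (-3 - 60*√2 + 8*√2))/101 + 1403 = (-1767 + (-3 - 52*√2))*(1/101) + 1403 = (-1770 - 52*√2)*(1/101) + 1403 = (-1770/101 - 52*√2/101) + 1403 = 139933/101 - 52*√2/101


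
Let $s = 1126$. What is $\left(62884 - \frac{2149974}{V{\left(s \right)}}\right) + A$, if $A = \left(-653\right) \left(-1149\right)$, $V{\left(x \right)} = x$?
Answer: $\frac{456745916}{563} \approx 8.1127 \cdot 10^{5}$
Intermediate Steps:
$A = 750297$
$\left(62884 - \frac{2149974}{V{\left(s \right)}}\right) + A = \left(62884 - \frac{2149974}{1126}\right) + 750297 = \left(62884 - \frac{1074987}{563}\right) + 750297 = \frac{34328705}{563} + 750297 = \frac{456745916}{563}$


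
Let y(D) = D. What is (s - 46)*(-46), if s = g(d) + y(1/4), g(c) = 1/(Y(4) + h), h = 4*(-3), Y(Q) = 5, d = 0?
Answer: 29555/14 ≈ 2111.1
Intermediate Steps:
h = -12
g(c) = -⅐ (g(c) = 1/(5 - 12) = 1/(-7) = -⅐)
s = 3/28 (s = -⅐ + 1/4 = -⅐ + ¼ = 3/28 ≈ 0.10714)
(s - 46)*(-46) = (3/28 - 46)*(-46) = -1285/28*(-46) = 29555/14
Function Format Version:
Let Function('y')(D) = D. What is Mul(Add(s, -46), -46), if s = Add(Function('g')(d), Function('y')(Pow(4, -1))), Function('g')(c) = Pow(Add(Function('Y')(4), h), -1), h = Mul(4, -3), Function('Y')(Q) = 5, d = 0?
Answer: Rational(29555, 14) ≈ 2111.1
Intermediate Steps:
h = -12
Function('g')(c) = Rational(-1, 7) (Function('g')(c) = Pow(Add(5, -12), -1) = Pow(-7, -1) = Rational(-1, 7))
s = Rational(3, 28) (s = Add(Rational(-1, 7), Pow(4, -1)) = Add(Rational(-1, 7), Rational(1, 4)) = Rational(3, 28) ≈ 0.10714)
Mul(Add(s, -46), -46) = Mul(Add(Rational(3, 28), -46), -46) = Mul(Rational(-1285, 28), -46) = Rational(29555, 14)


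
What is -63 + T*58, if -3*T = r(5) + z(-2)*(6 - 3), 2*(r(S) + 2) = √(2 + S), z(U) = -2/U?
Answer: -247/3 - 29*√7/3 ≈ -107.91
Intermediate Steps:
r(S) = -2 + √(2 + S)/2
T = -⅓ - √7/6 (T = -((-2 + √(2 + 5)/2) + (-2/(-2))*(6 - 3))/3 = -((-2 + √7/2) - 2*(-½)*3)/3 = -((-2 + √7/2) + 1*3)/3 = -((-2 + √7/2) + 3)/3 = -(1 + √7/2)/3 = -⅓ - √7/6 ≈ -0.77429)
-63 + T*58 = -63 + (-⅓ - √7/6)*58 = -63 + (-58/3 - 29*√7/3) = -247/3 - 29*√7/3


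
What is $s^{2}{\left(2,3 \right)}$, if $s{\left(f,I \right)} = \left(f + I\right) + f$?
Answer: $49$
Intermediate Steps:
$s{\left(f,I \right)} = I + 2 f$ ($s{\left(f,I \right)} = \left(I + f\right) + f = I + 2 f$)
$s^{2}{\left(2,3 \right)} = \left(3 + 2 \cdot 2\right)^{2} = \left(3 + 4\right)^{2} = 7^{2} = 49$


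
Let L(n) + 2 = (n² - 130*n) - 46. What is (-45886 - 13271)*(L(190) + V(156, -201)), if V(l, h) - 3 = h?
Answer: -659837178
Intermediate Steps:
L(n) = -48 + n² - 130*n (L(n) = -2 + ((n² - 130*n) - 46) = -2 + (-46 + n² - 130*n) = -48 + n² - 130*n)
V(l, h) = 3 + h
(-45886 - 13271)*(L(190) + V(156, -201)) = (-45886 - 13271)*((-48 + 190² - 130*190) + (3 - 201)) = -59157*((-48 + 36100 - 24700) - 198) = -59157*(11352 - 198) = -59157*11154 = -659837178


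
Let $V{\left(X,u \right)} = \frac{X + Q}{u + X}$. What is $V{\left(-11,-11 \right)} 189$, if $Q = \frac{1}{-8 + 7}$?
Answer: $\frac{1134}{11} \approx 103.09$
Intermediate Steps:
$Q = -1$ ($Q = \frac{1}{-1} = -1$)
$V{\left(X,u \right)} = \frac{-1 + X}{X + u}$ ($V{\left(X,u \right)} = \frac{X - 1}{u + X} = \frac{-1 + X}{X + u}$)
$V{\left(-11,-11 \right)} 189 = \frac{-1 - 11}{-11 - 11} \cdot 189 = \frac{1}{-22} \left(-12\right) 189 = \left(- \frac{1}{22}\right) \left(-12\right) 189 = \frac{6}{11} \cdot 189 = \frac{1134}{11}$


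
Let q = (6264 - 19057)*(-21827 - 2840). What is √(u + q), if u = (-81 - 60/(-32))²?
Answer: √20196556273/8 ≈ 17764.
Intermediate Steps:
u = 400689/64 (u = (-81 - 60*(-1/32))² = (-81 + 15/8)² = (-633/8)² = 400689/64 ≈ 6260.8)
q = 315564931 (q = -12793*(-24667) = 315564931)
√(u + q) = √(400689/64 + 315564931) = √(20196556273/64) = √20196556273/8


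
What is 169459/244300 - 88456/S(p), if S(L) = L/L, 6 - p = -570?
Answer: -21609631341/244300 ≈ -88455.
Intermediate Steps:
p = 576 (p = 6 - 1*(-570) = 6 + 570 = 576)
S(L) = 1
169459/244300 - 88456/S(p) = 169459/244300 - 88456/1 = 169459*(1/244300) - 88456*1 = 169459/244300 - 88456 = -21609631341/244300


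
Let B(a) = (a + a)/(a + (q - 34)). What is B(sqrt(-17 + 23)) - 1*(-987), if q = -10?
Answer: 952449/965 - 44*sqrt(6)/965 ≈ 986.88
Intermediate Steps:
B(a) = 2*a/(-44 + a) (B(a) = (a + a)/(a + (-10 - 34)) = (2*a)/(a - 44) = (2*a)/(-44 + a) = 2*a/(-44 + a))
B(sqrt(-17 + 23)) - 1*(-987) = 2*sqrt(-17 + 23)/(-44 + sqrt(-17 + 23)) - 1*(-987) = 2*sqrt(6)/(-44 + sqrt(6)) + 987 = 987 + 2*sqrt(6)/(-44 + sqrt(6))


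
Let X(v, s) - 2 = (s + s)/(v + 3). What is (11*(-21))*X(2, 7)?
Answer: -5544/5 ≈ -1108.8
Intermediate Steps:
X(v, s) = 2 + 2*s/(3 + v) (X(v, s) = 2 + (s + s)/(v + 3) = 2 + (2*s)/(3 + v) = 2 + 2*s/(3 + v))
(11*(-21))*X(2, 7) = (11*(-21))*(2*(3 + 7 + 2)/(3 + 2)) = -462*12/5 = -231*24/5 = -5544/5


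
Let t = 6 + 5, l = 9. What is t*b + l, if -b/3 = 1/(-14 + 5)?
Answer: 38/3 ≈ 12.667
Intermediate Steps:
t = 11
b = ⅓ (b = -3/(-14 + 5) = -3/(-9) = -3*(-⅑) = ⅓ ≈ 0.33333)
t*b + l = 11*(⅓) + 9 = 11/3 + 9 = 38/3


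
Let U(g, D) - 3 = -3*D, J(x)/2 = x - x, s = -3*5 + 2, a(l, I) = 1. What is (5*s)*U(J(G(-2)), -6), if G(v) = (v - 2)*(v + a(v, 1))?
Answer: -1365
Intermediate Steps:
G(v) = (1 + v)*(-2 + v) (G(v) = (v - 2)*(v + 1) = (-2 + v)*(1 + v) = (1 + v)*(-2 + v))
s = -13 (s = -15 + 2 = -13)
J(x) = 0 (J(x) = 2*(x - x) = 2*0 = 0)
U(g, D) = 3 - 3*D
(5*s)*U(J(G(-2)), -6) = (5*(-13))*(3 - 3*(-6)) = -65*(3 + 18) = -65*21 = -1365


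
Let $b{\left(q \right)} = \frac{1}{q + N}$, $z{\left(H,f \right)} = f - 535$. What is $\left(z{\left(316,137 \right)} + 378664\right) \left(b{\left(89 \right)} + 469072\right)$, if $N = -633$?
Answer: $\frac{48262044860211}{272} \approx 1.7743 \cdot 10^{11}$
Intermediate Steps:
$z{\left(H,f \right)} = -535 + f$
$b{\left(q \right)} = \frac{1}{-633 + q}$ ($b{\left(q \right)} = \frac{1}{q - 633} = \frac{1}{-633 + q}$)
$\left(z{\left(316,137 \right)} + 378664\right) \left(b{\left(89 \right)} + 469072\right) = \left(\left(-535 + 137\right) + 378664\right) \left(\frac{1}{-633 + 89} + 469072\right) = \left(-398 + 378664\right) \left(\frac{1}{-544} + 469072\right) = 378266 \left(- \frac{1}{544} + 469072\right) = 378266 \cdot \frac{255175167}{544} = \frac{48262044860211}{272}$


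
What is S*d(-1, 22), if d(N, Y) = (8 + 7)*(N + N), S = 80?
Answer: -2400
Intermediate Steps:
d(N, Y) = 30*N (d(N, Y) = 15*(2*N) = 30*N)
S*d(-1, 22) = 80*(30*(-1)) = 80*(-30) = -2400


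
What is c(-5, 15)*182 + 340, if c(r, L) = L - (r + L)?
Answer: 1250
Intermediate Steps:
c(r, L) = -r (c(r, L) = L - (L + r) = L + (-L - r) = -r)
c(-5, 15)*182 + 340 = -1*(-5)*182 + 340 = 5*182 + 340 = 910 + 340 = 1250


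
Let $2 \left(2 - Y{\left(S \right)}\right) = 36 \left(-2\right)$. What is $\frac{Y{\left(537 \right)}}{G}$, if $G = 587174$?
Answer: $\frac{19}{293587} \approx 6.4717 \cdot 10^{-5}$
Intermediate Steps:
$Y{\left(S \right)} = 38$ ($Y{\left(S \right)} = 2 - \frac{36 \left(-2\right)}{2} = 2 - -36 = 2 + 36 = 38$)
$\frac{Y{\left(537 \right)}}{G} = \frac{38}{587174} = 38 \cdot \frac{1}{587174} = \frac{19}{293587}$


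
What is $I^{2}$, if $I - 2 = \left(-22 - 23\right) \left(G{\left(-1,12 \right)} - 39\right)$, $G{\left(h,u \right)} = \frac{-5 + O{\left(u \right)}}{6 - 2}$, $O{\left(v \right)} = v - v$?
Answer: $\frac{52606009}{16} \approx 3.2879 \cdot 10^{6}$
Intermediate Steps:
$O{\left(v \right)} = 0$
$G{\left(h,u \right)} = - \frac{5}{4}$ ($G{\left(h,u \right)} = \frac{-5 + 0}{6 - 2} = - \frac{5}{4}$)
$I = \frac{7253}{4}$ ($I = 2 + \left(-22 - 23\right) \left(- \frac{5}{4} - 39\right) = 2 - - \frac{7245}{4} = 2 + \frac{7245}{4} = \frac{7253}{4} \approx 1813.3$)
$I^{2} = \left(\frac{7253}{4}\right)^{2} = \frac{52606009}{16}$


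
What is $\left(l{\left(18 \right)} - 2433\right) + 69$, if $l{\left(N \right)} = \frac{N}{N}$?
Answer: $-2363$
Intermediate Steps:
$l{\left(N \right)} = 1$
$\left(l{\left(18 \right)} - 2433\right) + 69 = \left(1 - 2433\right) + 69 = -2432 + 69 = -2363$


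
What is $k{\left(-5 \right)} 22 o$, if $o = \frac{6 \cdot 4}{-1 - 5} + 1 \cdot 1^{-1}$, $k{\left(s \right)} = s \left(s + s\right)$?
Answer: $-3300$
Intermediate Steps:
$k{\left(s \right)} = 2 s^{2}$ ($k{\left(s \right)} = s 2 s = 2 s^{2}$)
$o = -3$ ($o = \frac{24}{-1 - 5} + 1 \cdot 1 = \frac{24}{-6} + 1 = 24 \left(- \frac{1}{6}\right) + 1 = -4 + 1 = -3$)
$k{\left(-5 \right)} 22 o = 2 \left(-5\right)^{2} \cdot 22 \left(-3\right) = 2 \cdot 25 \cdot 22 \left(-3\right) = 50 \cdot 22 \left(-3\right) = 1100 \left(-3\right) = -3300$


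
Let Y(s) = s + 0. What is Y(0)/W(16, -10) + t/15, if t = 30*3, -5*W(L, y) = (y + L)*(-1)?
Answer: 6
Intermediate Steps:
Y(s) = s
W(L, y) = L/5 + y/5 (W(L, y) = -(y + L)*(-1)/5 = -(L + y)*(-1)/5 = -(-L - y)/5 = L/5 + y/5)
t = 90
Y(0)/W(16, -10) + t/15 = 0/((⅕)*16 + (⅕)*(-10)) + 90/15 = 0/(16/5 - 2) + 90*(1/15) = 0/(6/5) + 6 = 0*(⅚) + 6 = 0 + 6 = 6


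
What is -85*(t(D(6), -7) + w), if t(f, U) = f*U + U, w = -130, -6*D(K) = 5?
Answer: 66895/6 ≈ 11149.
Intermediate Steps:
D(K) = -⅚ (D(K) = -⅙*5 = -⅚)
t(f, U) = U + U*f (t(f, U) = U*f + U = U + U*f)
-85*(t(D(6), -7) + w) = -85*(-7*(1 - ⅚) - 130) = -85*(-7*⅙ - 130) = -85*(-7/6 - 130) = -85*(-787/6) = 66895/6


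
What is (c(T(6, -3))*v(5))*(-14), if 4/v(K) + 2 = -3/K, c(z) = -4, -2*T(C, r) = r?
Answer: -1120/13 ≈ -86.154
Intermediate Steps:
T(C, r) = -r/2
v(K) = 4/(-2 - 3/K)
(c(T(6, -3))*v(5))*(-14) = -(-16)*5/(3 + 2*5)*(-14) = -(-16)*5/(3 + 10)*(-14) = -(-16)*5/13*(-14) = -4*(-20/13)*(-14) = (80/13)*(-14) = -1120/13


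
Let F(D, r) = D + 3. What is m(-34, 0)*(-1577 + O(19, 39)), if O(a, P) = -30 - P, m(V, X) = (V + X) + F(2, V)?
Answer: 47734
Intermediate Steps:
F(D, r) = 3 + D
m(V, X) = 5 + V + X (m(V, X) = (V + X) + (3 + 2) = (V + X) + 5 = 5 + V + X)
m(-34, 0)*(-1577 + O(19, 39)) = (5 - 34 + 0)*(-1577 + (-30 - 1*39)) = -29*(-1577 + (-30 - 39)) = -29*(-1577 - 69) = -29*(-1646) = 47734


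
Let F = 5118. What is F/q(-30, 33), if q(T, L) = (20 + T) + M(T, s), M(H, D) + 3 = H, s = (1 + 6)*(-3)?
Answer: -5118/43 ≈ -119.02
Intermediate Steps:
s = -21 (s = 7*(-3) = -21)
M(H, D) = -3 + H
q(T, L) = 17 + 2*T (q(T, L) = (20 + T) + (-3 + T) = 17 + 2*T)
F/q(-30, 33) = 5118/(17 + 2*(-30)) = 5118/(17 - 60) = 5118/(-43) = 5118*(-1/43) = -5118/43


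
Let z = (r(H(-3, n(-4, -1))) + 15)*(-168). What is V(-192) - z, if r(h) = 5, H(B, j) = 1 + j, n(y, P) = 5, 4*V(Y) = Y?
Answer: 3312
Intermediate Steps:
V(Y) = Y/4
z = -3360 (z = (5 + 15)*(-168) = 20*(-168) = -3360)
V(-192) - z = (1/4)*(-192) - 1*(-3360) = -48 + 3360 = 3312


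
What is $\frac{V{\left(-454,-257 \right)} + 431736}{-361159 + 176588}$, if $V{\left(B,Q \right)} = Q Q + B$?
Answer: $- \frac{497331}{184571} \approx -2.6945$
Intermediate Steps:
$V{\left(B,Q \right)} = B + Q^{2}$ ($V{\left(B,Q \right)} = Q^{2} + B = B + Q^{2}$)
$\frac{V{\left(-454,-257 \right)} + 431736}{-361159 + 176588} = \frac{\left(-454 + \left(-257\right)^{2}\right) + 431736}{-361159 + 176588} = \frac{\left(-454 + 66049\right) + 431736}{-184571} = \left(65595 + 431736\right) \left(- \frac{1}{184571}\right) = 497331 \left(- \frac{1}{184571}\right) = - \frac{497331}{184571}$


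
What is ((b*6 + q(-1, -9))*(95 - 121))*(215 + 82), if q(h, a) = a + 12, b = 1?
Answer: -69498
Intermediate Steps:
q(h, a) = 12 + a
((b*6 + q(-1, -9))*(95 - 121))*(215 + 82) = ((1*6 + (12 - 9))*(95 - 121))*(215 + 82) = ((6 + 3)*(-26))*297 = (9*(-26))*297 = -234*297 = -69498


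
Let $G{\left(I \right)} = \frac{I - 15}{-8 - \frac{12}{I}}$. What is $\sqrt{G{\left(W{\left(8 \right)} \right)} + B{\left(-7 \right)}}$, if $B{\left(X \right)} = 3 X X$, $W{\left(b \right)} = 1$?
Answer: $\frac{\sqrt{14770}}{10} \approx 12.153$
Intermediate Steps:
$B{\left(X \right)} = 3 X^{2}$
$G{\left(I \right)} = \frac{-15 + I}{-8 - \frac{12}{I}}$
$\sqrt{G{\left(W{\left(8 \right)} \right)} + B{\left(-7 \right)}} = \sqrt{\frac{1}{4} \cdot 1 \frac{1}{3 + 2 \cdot 1} \left(15 - 1\right) + 3 \left(-7\right)^{2}} = \sqrt{\frac{1}{4} \cdot 1 \frac{1}{3 + 2} \left(15 - 1\right) + 3 \cdot 49} = \sqrt{\frac{1}{4} \cdot 1 \cdot \frac{1}{5} \cdot 14 + 147} = \sqrt{\frac{7}{10} + 147} = \sqrt{\frac{1477}{10}} = \frac{\sqrt{14770}}{10}$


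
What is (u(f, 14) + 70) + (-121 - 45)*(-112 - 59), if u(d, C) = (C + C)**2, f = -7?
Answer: 29240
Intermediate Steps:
u(d, C) = 4*C**2 (u(d, C) = (2*C)**2 = 4*C**2)
(u(f, 14) + 70) + (-121 - 45)*(-112 - 59) = (4*14**2 + 70) + (-121 - 45)*(-112 - 59) = (4*196 + 70) - 166*(-171) = (784 + 70) + 28386 = 854 + 28386 = 29240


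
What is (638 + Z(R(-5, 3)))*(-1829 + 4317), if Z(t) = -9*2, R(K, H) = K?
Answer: 1542560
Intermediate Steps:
Z(t) = -18
(638 + Z(R(-5, 3)))*(-1829 + 4317) = (638 - 18)*(-1829 + 4317) = 620*2488 = 1542560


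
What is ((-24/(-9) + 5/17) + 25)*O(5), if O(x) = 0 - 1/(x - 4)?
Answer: -1426/51 ≈ -27.961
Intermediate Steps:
O(x) = -1/(-4 + x) (O(x) = 0 - 1/(-4 + x) = -1/(-4 + x))
((-24/(-9) + 5/17) + 25)*O(5) = ((-24/(-9) + 5/17) + 25)*(-1/(-4 + 5)) = ((-24*(-⅑) + 5*(1/17)) + 25)*(-1/1) = ((8/3 + 5/17) + 25)*(-1*1) = (151/51 + 25)*(-1) = (1426/51)*(-1) = -1426/51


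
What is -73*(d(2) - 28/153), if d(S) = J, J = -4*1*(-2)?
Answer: -87308/153 ≈ -570.64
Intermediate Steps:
J = 8 (J = -4*(-2) = 8)
d(S) = 8
-73*(d(2) - 28/153) = -73*(8 - 28/153) = -73*1196/153 = -87308/153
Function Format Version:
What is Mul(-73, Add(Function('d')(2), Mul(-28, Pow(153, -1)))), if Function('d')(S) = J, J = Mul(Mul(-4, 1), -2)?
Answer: Rational(-87308, 153) ≈ -570.64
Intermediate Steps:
J = 8 (J = Mul(-4, -2) = 8)
Function('d')(S) = 8
Mul(-73, Add(Function('d')(2), Mul(-28, Pow(153, -1)))) = Mul(-73, Add(8, Mul(-28, Pow(153, -1)))) = Mul(-73, Add(8, Mul(-28, Rational(1, 153)))) = Mul(-73, Add(8, Rational(-28, 153))) = Mul(-73, Rational(1196, 153)) = Rational(-87308, 153)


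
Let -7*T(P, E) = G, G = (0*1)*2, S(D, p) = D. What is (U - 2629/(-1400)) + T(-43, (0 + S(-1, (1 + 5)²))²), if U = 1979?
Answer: 2773229/1400 ≈ 1980.9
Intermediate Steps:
G = 0 (G = 0*2 = 0)
T(P, E) = 0 (T(P, E) = -⅐*0 = 0)
(U - 2629/(-1400)) + T(-43, (0 + S(-1, (1 + 5)²))²) = (1979 - 2629/(-1400)) + 0 = (1979 - 2629*(-1/1400)) + 0 = (1979 + 2629/1400) + 0 = 2773229/1400 + 0 = 2773229/1400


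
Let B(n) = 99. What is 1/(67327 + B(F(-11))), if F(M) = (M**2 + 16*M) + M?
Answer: 1/67426 ≈ 1.4831e-5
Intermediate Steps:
F(M) = M**2 + 17*M
1/(67327 + B(F(-11))) = 1/(67327 + 99) = 1/67426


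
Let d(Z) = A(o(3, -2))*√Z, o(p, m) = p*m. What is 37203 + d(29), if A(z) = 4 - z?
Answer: 37203 + 10*√29 ≈ 37257.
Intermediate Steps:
o(p, m) = m*p
d(Z) = 10*√Z (d(Z) = (4 - (-2)*3)*√Z = (4 - 1*(-6))*√Z = (4 + 6)*√Z = 10*√Z)
37203 + d(29) = 37203 + 10*√29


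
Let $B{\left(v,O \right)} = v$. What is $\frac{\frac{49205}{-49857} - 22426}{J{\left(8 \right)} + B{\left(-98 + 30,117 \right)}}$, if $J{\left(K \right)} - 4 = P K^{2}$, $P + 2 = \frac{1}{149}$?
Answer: $\frac{166603200763}{1423118208} \approx 117.07$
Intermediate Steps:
$P = - \frac{297}{149}$ ($P = -2 + \frac{1}{149} = - \frac{297}{149} \approx -1.9933$)
$J{\left(K \right)} = 4 - \frac{297 K^{2}}{149}$
$\frac{\frac{49205}{-49857} - 22426}{J{\left(8 \right)} + B{\left(-98 + 30,117 \right)}} = \frac{\frac{49205}{-49857} - 22426}{\left(4 - \frac{297 \cdot 8^{2}}{149}\right) + \left(-98 + 30\right)} = \frac{49205 \left(- \frac{1}{49857}\right) - 22426}{\left(4 - \frac{19008}{149}\right) - 68} = \frac{- \frac{49205}{49857} - 22426}{\left(4 - \frac{19008}{149}\right) - 68} = - \frac{1118142287}{49857 \left(- \frac{18412}{149} - 68\right)} = - \frac{1118142287}{49857 \left(- \frac{28544}{149}\right)} = \left(- \frac{1118142287}{49857}\right) \left(- \frac{149}{28544}\right) = \frac{166603200763}{1423118208}$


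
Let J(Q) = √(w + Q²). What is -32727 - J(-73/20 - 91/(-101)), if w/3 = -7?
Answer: -32727 - I*√54852591/2020 ≈ -32727.0 - 3.6665*I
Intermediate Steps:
w = -21 (w = 3*(-7) = -21)
J(Q) = √(-21 + Q²)
-32727 - J(-73/20 - 91/(-101)) = -32727 - √(-21 + (-73/20 - 91/(-101))²) = -32727 - √(-21 + (-73*1/20 - 91*(-1/101))²) = -32727 - √(-21 + (-73/20 + 91/101)²) = -32727 - √(-21 + (-5553/2020)²) = -32727 - √(-21 + 30835809/4080400) = -32727 - √(-54852591/4080400) = -32727 - I*√54852591/2020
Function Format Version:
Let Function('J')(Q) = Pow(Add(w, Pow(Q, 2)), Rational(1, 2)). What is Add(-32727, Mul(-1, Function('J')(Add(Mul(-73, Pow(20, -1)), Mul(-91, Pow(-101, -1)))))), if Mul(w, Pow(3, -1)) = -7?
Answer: Add(-32727, Mul(Rational(-1, 2020), I, Pow(54852591, Rational(1, 2)))) ≈ Add(-32727., Mul(-3.6665, I))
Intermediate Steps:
w = -21 (w = Mul(3, -7) = -21)
Function('J')(Q) = Pow(Add(-21, Pow(Q, 2)), Rational(1, 2))
Add(-32727, Mul(-1, Function('J')(Add(Mul(-73, Pow(20, -1)), Mul(-91, Pow(-101, -1)))))) = Add(-32727, Mul(-1, Pow(Add(-21, Pow(Add(Mul(-73, Pow(20, -1)), Mul(-91, Pow(-101, -1))), 2)), Rational(1, 2)))) = Add(-32727, Mul(-1, Pow(Add(-21, Pow(Add(Mul(-73, Rational(1, 20)), Mul(-91, Rational(-1, 101))), 2)), Rational(1, 2)))) = Add(-32727, Mul(-1, Pow(Add(-21, Pow(Add(Rational(-73, 20), Rational(91, 101)), 2)), Rational(1, 2)))) = Add(-32727, Mul(-1, Pow(Add(-21, Pow(Rational(-5553, 2020), 2)), Rational(1, 2)))) = Add(-32727, Mul(-1, Pow(Add(-21, Rational(30835809, 4080400)), Rational(1, 2)))) = Add(-32727, Mul(-1, Pow(Rational(-54852591, 4080400), Rational(1, 2)))) = Add(-32727, Mul(-1, Mul(Rational(1, 2020), I, Pow(54852591, Rational(1, 2))))) = Add(-32727, Mul(Rational(-1, 2020), I, Pow(54852591, Rational(1, 2))))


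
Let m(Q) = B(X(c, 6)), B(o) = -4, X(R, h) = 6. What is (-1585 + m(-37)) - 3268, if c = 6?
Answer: -4857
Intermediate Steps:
m(Q) = -4
(-1585 + m(-37)) - 3268 = (-1585 - 4) - 3268 = -1589 - 3268 = -4857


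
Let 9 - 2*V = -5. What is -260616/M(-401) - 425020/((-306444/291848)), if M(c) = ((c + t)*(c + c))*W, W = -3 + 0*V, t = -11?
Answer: 1280819634458569/3164264133 ≈ 4.0478e+5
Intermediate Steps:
V = 7 (V = 9/2 - ½*(-5) = 9/2 + 5/2 = 7)
W = -3 (W = -3 + 0*7 = -3 + 0 = -3)
M(c) = -6*c*(-11 + c) (M(c) = ((c - 11)*(c + c))*(-3) = ((-11 + c)*(2*c))*(-3) = (2*c*(-11 + c))*(-3) = -6*c*(-11 + c))
-260616/M(-401) - 425020/((-306444/291848)) = -260616*(-1/(2406*(11 - 1*(-401)))) - 425020/((-306444/291848)) = -260616*(-1/(2406*(11 + 401))) - 425020/((-306444*1/291848)) = -260616/(6*(-401)*412) - 425020/(-76611/72962) = -260616/(-991272) - 425020*(-72962/76611) = -260616*(-1/991272) + 31010309240/76611 = 10859/41303 + 31010309240/76611 = 1280819634458569/3164264133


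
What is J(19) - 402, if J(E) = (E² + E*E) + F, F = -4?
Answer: 316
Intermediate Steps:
J(E) = -4 + 2*E² (J(E) = (E² + E*E) - 4 = (E² + E²) - 4 = 2*E² - 4 = -4 + 2*E²)
J(19) - 402 = (-4 + 2*19²) - 402 = (-4 + 2*361) - 402 = (-4 + 722) - 402 = 718 - 402 = 316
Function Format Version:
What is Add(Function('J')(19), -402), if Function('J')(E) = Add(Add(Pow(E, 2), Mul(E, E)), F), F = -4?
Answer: 316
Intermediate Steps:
Function('J')(E) = Add(-4, Mul(2, Pow(E, 2))) (Function('J')(E) = Add(Add(Pow(E, 2), Mul(E, E)), -4) = Add(Add(Pow(E, 2), Pow(E, 2)), -4) = Add(Mul(2, Pow(E, 2)), -4) = Add(-4, Mul(2, Pow(E, 2))))
Add(Function('J')(19), -402) = Add(Add(-4, Mul(2, Pow(19, 2))), -402) = Add(Add(-4, Mul(2, 361)), -402) = Add(Add(-4, 722), -402) = Add(718, -402) = 316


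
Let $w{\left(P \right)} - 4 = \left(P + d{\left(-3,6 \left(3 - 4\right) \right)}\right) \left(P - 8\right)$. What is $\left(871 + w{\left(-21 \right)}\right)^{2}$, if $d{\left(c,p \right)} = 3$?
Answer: $1951609$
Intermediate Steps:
$w{\left(P \right)} = 4 + \left(-8 + P\right) \left(3 + P\right)$ ($w{\left(P \right)} = 4 + \left(P + 3\right) \left(P - 8\right) = 4 + \left(3 + P\right) \left(-8 + P\right) = 4 + \left(-8 + P\right) \left(3 + P\right)$)
$\left(871 + w{\left(-21 \right)}\right)^{2} = \left(871 - \left(-85 - 441\right)\right)^{2} = \left(871 + \left(-20 + 441 + 105\right)\right)^{2} = \left(871 + 526\right)^{2} = 1397^{2} = 1951609$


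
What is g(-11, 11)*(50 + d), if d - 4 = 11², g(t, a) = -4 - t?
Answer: 1225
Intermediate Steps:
d = 125 (d = 4 + 11² = 4 + 121 = 125)
g(-11, 11)*(50 + d) = (-4 - 1*(-11))*(50 + 125) = (-4 + 11)*175 = 7*175 = 1225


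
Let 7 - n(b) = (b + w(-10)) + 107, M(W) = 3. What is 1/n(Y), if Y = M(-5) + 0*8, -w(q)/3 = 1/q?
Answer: -10/1033 ≈ -0.0096805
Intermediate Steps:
w(q) = -3/q
Y = 3 (Y = 3 + 0*8 = 3 + 0 = 3)
n(b) = -1003/10 - b (n(b) = 7 - ((b - 3/(-10)) + 107) = 7 - ((b - 3*(-⅒)) + 107) = 7 - ((b + 3/10) + 107) = 7 - ((3/10 + b) + 107) = 7 - (1073/10 + b) = 7 + (-1073/10 - b) = -1003/10 - b)
1/n(Y) = 1/(-1003/10 - 1*3) = 1/(-1003/10 - 3) = 1/(-1033/10) = -10/1033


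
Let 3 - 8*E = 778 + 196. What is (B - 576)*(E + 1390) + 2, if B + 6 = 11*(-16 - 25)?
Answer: -10483901/8 ≈ -1.3105e+6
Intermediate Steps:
E = -971/8 (E = 3/8 - (778 + 196)/8 = 3/8 - 1/8*974 = 3/8 - 487/4 = -971/8 ≈ -121.38)
B = -457 (B = -6 + 11*(-16 - 25) = -6 + 11*(-41) = -6 - 451 = -457)
(B - 576)*(E + 1390) + 2 = (-457 - 576)*(-971/8 + 1390) + 2 = -1033*10149/8 + 2 = -10483917/8 + 2 = -10483901/8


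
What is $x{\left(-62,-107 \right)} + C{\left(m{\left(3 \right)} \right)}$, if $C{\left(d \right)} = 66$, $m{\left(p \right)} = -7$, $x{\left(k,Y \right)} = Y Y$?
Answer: $11515$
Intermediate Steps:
$x{\left(k,Y \right)} = Y^{2}$
$x{\left(-62,-107 \right)} + C{\left(m{\left(3 \right)} \right)} = \left(-107\right)^{2} + 66 = 11449 + 66 = 11515$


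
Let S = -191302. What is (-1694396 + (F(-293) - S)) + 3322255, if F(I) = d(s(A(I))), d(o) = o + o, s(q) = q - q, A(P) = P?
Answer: 1819161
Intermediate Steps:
s(q) = 0
d(o) = 2*o
F(I) = 0 (F(I) = 2*0 = 0)
(-1694396 + (F(-293) - S)) + 3322255 = (-1694396 + (0 - 1*(-191302))) + 3322255 = (-1694396 + (0 + 191302)) + 3322255 = (-1694396 + 191302) + 3322255 = -1503094 + 3322255 = 1819161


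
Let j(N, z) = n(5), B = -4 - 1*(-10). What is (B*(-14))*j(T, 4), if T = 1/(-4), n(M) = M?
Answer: -420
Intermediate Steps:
B = 6 (B = -4 + 10 = 6)
T = -¼ ≈ -0.25000
j(N, z) = 5
(B*(-14))*j(T, 4) = (6*(-14))*5 = -84*5 = -420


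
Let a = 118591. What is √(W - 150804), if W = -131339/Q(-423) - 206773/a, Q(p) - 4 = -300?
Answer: I*√46319629372252955202/17551468 ≈ 387.77*I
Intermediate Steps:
Q(p) = -296 (Q(p) = 4 - 300 = -296)
W = 15514418541/35102936 (W = -131339/(-296) - 206773/118591 = -131339*(-1/296) - 206773*1/118591 = 131339/296 - 206773/118591 = 15514418541/35102936 ≈ 441.97)
√(W - 150804) = √(15514418541/35102936 - 150804) = √(-5278148742003/35102936) = I*√46319629372252955202/17551468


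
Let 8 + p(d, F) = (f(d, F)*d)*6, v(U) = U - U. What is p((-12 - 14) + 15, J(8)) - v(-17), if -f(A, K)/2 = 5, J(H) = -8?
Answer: 652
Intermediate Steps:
f(A, K) = -10 (f(A, K) = -2*5 = -10)
v(U) = 0
p(d, F) = -8 - 60*d (p(d, F) = -8 - 10*d*6 = -8 - 60*d)
p((-12 - 14) + 15, J(8)) - v(-17) = (-8 - 60*((-12 - 14) + 15)) - 1*0 = (-8 - 60*(-26 + 15)) + 0 = (-8 - 60*(-11)) + 0 = (-8 + 660) + 0 = 652 + 0 = 652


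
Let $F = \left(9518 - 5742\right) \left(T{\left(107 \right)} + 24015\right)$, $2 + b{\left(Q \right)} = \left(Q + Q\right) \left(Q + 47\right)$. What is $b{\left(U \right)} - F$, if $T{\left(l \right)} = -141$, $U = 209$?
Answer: $-90041218$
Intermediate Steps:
$b{\left(Q \right)} = -2 + 2 Q \left(47 + Q\right)$ ($b{\left(Q \right)} = -2 + \left(Q + Q\right) \left(Q + 47\right) = -2 + 2 Q \left(47 + Q\right)$)
$F = 90148224$ ($F = \left(9518 - 5742\right) \left(-141 + 24015\right) = 3776 \cdot 23874 = 90148224$)
$b{\left(U \right)} - F = \left(-2 + 2 \cdot 209^{2} + 94 \cdot 209\right) - 90148224 = \left(-2 + 2 \cdot 43681 + 19646\right) - 90148224 = \left(-2 + 87362 + 19646\right) - 90148224 = 107006 - 90148224 = -90041218$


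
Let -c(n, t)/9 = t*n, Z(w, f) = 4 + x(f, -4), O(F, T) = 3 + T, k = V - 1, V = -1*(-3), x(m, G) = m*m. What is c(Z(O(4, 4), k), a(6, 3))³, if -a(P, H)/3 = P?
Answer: 2176782336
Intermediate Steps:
x(m, G) = m²
V = 3
a(P, H) = -3*P
k = 2 (k = 3 - 1 = 2)
Z(w, f) = 4 + f²
c(n, t) = -9*n*t (c(n, t) = -9*t*n = -9*n*t)
c(Z(O(4, 4), k), a(6, 3))³ = (-9*(4 + 2²)*(-3*6))³ = (-9*(4 + 4)*(-18))³ = (-9*8*(-18))³ = 1296³ = 2176782336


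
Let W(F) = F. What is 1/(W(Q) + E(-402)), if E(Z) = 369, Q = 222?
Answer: 1/591 ≈ 0.0016920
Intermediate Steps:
1/(W(Q) + E(-402)) = 1/(222 + 369) = 1/591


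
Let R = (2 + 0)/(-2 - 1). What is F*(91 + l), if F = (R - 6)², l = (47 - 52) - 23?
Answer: 2800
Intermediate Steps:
R = -⅔ (R = 2/(-3) = 2*(-⅓) = -⅔ ≈ -0.66667)
l = -28 (l = -5 - 23 = -28)
F = 400/9 (F = (-⅔ - 6)² = (-20/3)² = 400/9 ≈ 44.444)
F*(91 + l) = 400*(91 - 28)/9 = (400/9)*63 = 2800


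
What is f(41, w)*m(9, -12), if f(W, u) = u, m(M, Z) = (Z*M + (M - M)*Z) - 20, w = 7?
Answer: -896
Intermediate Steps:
m(M, Z) = -20 + M*Z (m(M, Z) = (M*Z + 0*Z) - 20 = (M*Z + 0) - 20 = M*Z - 20 = -20 + M*Z)
f(41, w)*m(9, -12) = 7*(-20 + 9*(-12)) = 7*(-20 - 108) = 7*(-128) = -896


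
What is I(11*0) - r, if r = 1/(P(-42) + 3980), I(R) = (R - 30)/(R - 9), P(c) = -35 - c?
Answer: 13289/3987 ≈ 3.3331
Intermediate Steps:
I(R) = (-30 + R)/(-9 + R)
r = 1/3987 (r = 1/((-35 - 1*(-42)) + 3980) = 1/((-35 + 42) + 3980) = 1/(7 + 3980) = 1/3987 ≈ 0.00025081)
I(11*0) - r = (-30 + 11*0)/(-9 + 11*0) - 1*1/3987 = (-30 + 0)/(-9 + 0) - 1/3987 = -30/(-9) - 1/3987 = -⅑*(-30) - 1/3987 = 10/3 - 1/3987 = 13289/3987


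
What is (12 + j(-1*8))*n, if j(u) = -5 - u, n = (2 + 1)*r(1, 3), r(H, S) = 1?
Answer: 45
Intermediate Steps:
n = 3 (n = (2 + 1)*1 = 3*1 = 3)
(12 + j(-1*8))*n = (12 + (-5 - (-1)*8))*3 = (12 + (-5 - 1*(-8)))*3 = (12 + (-5 + 8))*3 = (12 + 3)*3 = 15*3 = 45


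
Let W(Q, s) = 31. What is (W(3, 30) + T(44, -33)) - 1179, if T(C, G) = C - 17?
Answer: -1121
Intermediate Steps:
T(C, G) = -17 + C
(W(3, 30) + T(44, -33)) - 1179 = (31 + (-17 + 44)) - 1179 = (31 + 27) - 1179 = 58 - 1179 = -1121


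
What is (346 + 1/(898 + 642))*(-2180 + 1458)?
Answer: -192355601/770 ≈ -2.4981e+5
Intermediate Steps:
(346 + 1/(898 + 642))*(-2180 + 1458) = (346 + 1/1540)*(-722) = (532841/1540)*(-722) = -192355601/770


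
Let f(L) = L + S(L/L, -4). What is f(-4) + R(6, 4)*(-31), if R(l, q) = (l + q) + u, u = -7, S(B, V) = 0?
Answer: -97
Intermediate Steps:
R(l, q) = -7 + l + q (R(l, q) = (l + q) - 7 = -7 + l + q)
f(L) = L (f(L) = L + 0 = L)
f(-4) + R(6, 4)*(-31) = -4 + (-7 + 6 + 4)*(-31) = -4 + 3*(-31) = -4 - 93 = -97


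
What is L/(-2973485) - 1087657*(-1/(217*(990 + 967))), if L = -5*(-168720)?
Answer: 575176201249/252549380293 ≈ 2.2775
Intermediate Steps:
L = 843600
L/(-2973485) - 1087657*(-1/(217*(990 + 967))) = 843600/(-2973485) - 1087657*(-1/(217*(990 + 967))) = 843600*(-1/2973485) - 1087657/((-217*1957)) = -168720/594697 - 1087657/(-424669) = -168720/594697 - 1087657*(-1/424669) = -168720/594697 + 1087657/424669 = 575176201249/252549380293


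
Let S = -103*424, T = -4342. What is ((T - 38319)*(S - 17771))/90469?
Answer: 2621219823/90469 ≈ 28974.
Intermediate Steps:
S = -43672
((T - 38319)*(S - 17771))/90469 = ((-4342 - 38319)*(-43672 - 17771))/90469 = -42661*(-61443)*(1/90469) = 2621219823*(1/90469) = 2621219823/90469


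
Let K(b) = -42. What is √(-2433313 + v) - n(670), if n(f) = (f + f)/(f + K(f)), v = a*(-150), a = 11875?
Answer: -335/157 + I*√4214563 ≈ -2.1338 + 2052.9*I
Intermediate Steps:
v = -1781250 (v = 11875*(-150) = -1781250)
n(f) = 2*f/(-42 + f) (n(f) = (f + f)/(f - 42) = (2*f)/(-42 + f) = 2*f/(-42 + f))
√(-2433313 + v) - n(670) = √(-2433313 - 1781250) - 2*670/(-42 + 670) = √(-4214563) - 2*670/628 = I*√4214563 - 2*670/628 = I*√4214563 - 1*335/157 = I*√4214563 - 335/157 = -335/157 + I*√4214563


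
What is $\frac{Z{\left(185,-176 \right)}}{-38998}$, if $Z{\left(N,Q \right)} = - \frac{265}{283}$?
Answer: $\frac{265}{11036434} \approx 2.4011 \cdot 10^{-5}$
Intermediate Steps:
$Z{\left(N,Q \right)} = - \frac{265}{283}$ ($Z{\left(N,Q \right)} = \left(-265\right) \frac{1}{283} = - \frac{265}{283}$)
$\frac{Z{\left(185,-176 \right)}}{-38998} = - \frac{265}{283 \left(-38998\right)} = \left(- \frac{265}{283}\right) \left(- \frac{1}{38998}\right) = \frac{265}{11036434}$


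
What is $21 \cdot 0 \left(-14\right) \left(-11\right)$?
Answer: $0$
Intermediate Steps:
$21 \cdot 0 \left(-14\right) \left(-11\right) = 21 \cdot 0 \left(-11\right) = 0 \left(-11\right) = 0$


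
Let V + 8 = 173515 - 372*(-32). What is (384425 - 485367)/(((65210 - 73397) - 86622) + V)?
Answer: -50471/45301 ≈ -1.1141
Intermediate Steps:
V = 185411 (V = -8 + (173515 - 372*(-32)) = -8 + (173515 - 1*(-11904)) = -8 + (173515 + 11904) = -8 + 185419 = 185411)
(384425 - 485367)/(((65210 - 73397) - 86622) + V) = (384425 - 485367)/(((65210 - 73397) - 86622) + 185411) = -100942/((-8187 - 86622) + 185411) = -100942/(-94809 + 185411) = -100942/90602 = -100942*1/90602 = -50471/45301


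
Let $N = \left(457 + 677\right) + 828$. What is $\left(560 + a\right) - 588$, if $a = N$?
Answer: $1934$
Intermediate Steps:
$N = 1962$ ($N = 1134 + 828 = 1962$)
$a = 1962$
$\left(560 + a\right) - 588 = \left(560 + 1962\right) - 588 = 2522 - 588 = 1934$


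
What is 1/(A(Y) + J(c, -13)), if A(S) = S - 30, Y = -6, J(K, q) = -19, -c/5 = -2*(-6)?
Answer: -1/55 ≈ -0.018182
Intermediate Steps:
c = -60 (c = -(-10)*(-6) = -5*12 = -60)
A(S) = -30 + S
1/(A(Y) + J(c, -13)) = 1/((-30 - 6) - 19) = 1/(-36 - 19) = 1/(-55) = -1/55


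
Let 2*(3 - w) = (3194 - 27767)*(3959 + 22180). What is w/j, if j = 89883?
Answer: 214104551/59922 ≈ 3573.1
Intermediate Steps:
w = 642313653/2 (w = 3 - (3194 - 27767)*(3959 + 22180)/2 = 3 - (-24573)*26139/2 = 3 - 1/2*(-642313647) = 3 + 642313647/2 = 642313653/2 ≈ 3.2116e+8)
w/j = (642313653/2)/89883 = (642313653/2)*(1/89883) = 214104551/59922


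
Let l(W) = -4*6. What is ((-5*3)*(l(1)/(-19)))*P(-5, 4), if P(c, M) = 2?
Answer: -720/19 ≈ -37.895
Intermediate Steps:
l(W) = -24
((-5*3)*(l(1)/(-19)))*P(-5, 4) = ((-5*3)*(-24/(-19)))*2 = -(-360)*(-1)/19*2 = -15*24/19*2 = -360/19*2 = -720/19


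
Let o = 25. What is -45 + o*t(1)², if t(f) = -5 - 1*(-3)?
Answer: 55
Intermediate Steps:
t(f) = -2 (t(f) = -5 + 3 = -2)
-45 + o*t(1)² = -45 + 25*(-2)² = -45 + 25*4 = -45 + 100 = 55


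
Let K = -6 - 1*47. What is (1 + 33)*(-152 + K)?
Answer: -6970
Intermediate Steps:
K = -53 (K = -6 - 47 = -53)
(1 + 33)*(-152 + K) = (1 + 33)*(-152 - 53) = 34*(-205) = -6970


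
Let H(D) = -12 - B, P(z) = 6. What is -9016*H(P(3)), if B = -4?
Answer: 72128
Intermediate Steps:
H(D) = -8 (H(D) = -12 - 1*(-4) = -12 + 4 = -8)
-9016*H(P(3)) = -9016*(-8) = 72128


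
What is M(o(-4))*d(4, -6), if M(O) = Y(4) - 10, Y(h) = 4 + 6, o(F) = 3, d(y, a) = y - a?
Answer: 0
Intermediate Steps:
Y(h) = 10
M(O) = 0 (M(O) = 10 - 10 = 0)
M(o(-4))*d(4, -6) = 0*(4 - 1*(-6)) = 0*(4 + 6) = 0*10 = 0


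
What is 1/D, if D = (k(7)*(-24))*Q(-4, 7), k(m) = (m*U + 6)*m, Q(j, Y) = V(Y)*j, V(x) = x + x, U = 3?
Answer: 1/254016 ≈ 3.9368e-6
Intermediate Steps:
V(x) = 2*x
Q(j, Y) = 2*Y*j (Q(j, Y) = (2*Y)*j = 2*Y*j)
k(m) = m*(6 + 3*m) (k(m) = (m*3 + 6)*m = (3*m + 6)*m = (6 + 3*m)*m = m*(6 + 3*m))
D = 254016 (D = ((3*7*(2 + 7))*(-24))*(2*7*(-4)) = ((3*7*9)*(-24))*(-56) = (189*(-24))*(-56) = -4536*(-56) = 254016)
1/D = 1/254016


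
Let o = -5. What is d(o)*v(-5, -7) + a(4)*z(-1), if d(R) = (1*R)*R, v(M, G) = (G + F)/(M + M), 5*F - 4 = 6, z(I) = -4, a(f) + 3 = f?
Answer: 17/2 ≈ 8.5000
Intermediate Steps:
a(f) = -3 + f
F = 2 (F = ⅘ + (⅕)*6 = ⅘ + 6/5 = 2)
v(M, G) = (2 + G)/(2*M) (v(M, G) = (G + 2)/(M + M) = (2 + G)/((2*M)) = (2 + G)*(1/(2*M)) = (2 + G)/(2*M))
d(R) = R² (d(R) = R*R = R²)
d(o)*v(-5, -7) + a(4)*z(-1) = (-5)²*((½)*(2 - 7)/(-5)) + (-3 + 4)*(-4) = 25*((½)*(-⅕)*(-5)) + 1*(-4) = 25*(½) - 4 = 25/2 - 4 = 17/2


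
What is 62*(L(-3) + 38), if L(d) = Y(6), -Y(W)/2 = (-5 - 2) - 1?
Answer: 3348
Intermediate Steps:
Y(W) = 16 (Y(W) = -2*((-5 - 2) - 1) = -2*(-7 - 1) = -2*(-8) = 16)
L(d) = 16
62*(L(-3) + 38) = 62*(16 + 38) = 62*54 = 3348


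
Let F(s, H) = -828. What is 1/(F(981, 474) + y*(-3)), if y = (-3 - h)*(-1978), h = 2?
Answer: -1/30498 ≈ -3.2789e-5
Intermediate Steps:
y = 9890 (y = (-3 - 1*2)*(-1978) = (-3 - 2)*(-1978) = -5*(-1978) = 9890)
1/(F(981, 474) + y*(-3)) = 1/(-828 + 9890*(-3)) = 1/(-828 - 29670) = 1/(-30498) = -1/30498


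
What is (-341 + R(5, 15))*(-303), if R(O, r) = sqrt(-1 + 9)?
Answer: 103323 - 606*sqrt(2) ≈ 1.0247e+5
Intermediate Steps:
R(O, r) = 2*sqrt(2) (R(O, r) = sqrt(8) = 2*sqrt(2))
(-341 + R(5, 15))*(-303) = (-341 + 2*sqrt(2))*(-303) = 103323 - 606*sqrt(2)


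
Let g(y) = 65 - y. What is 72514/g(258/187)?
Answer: 13560118/11897 ≈ 1139.8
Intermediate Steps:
72514/g(258/187) = 72514/(65 - 258/187) = 72514/(11897/187) = 72514*(187/11897) = 13560118/11897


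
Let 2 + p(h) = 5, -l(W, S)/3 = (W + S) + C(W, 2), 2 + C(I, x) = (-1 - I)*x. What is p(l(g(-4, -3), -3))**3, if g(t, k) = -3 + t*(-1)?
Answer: 27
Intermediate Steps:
C(I, x) = -2 + x*(-1 - I) (C(I, x) = -2 + (-1 - I)*x = -2 + x*(-1 - I))
g(t, k) = -3 - t
l(W, S) = 12 - 3*S + 3*W (l(W, S) = -3*((W + S) + (-2 - 1*2 - 1*W*2)) = -3*((S + W) + (-2 - 2 - 2*W)) = -3*((S + W) + (-4 - 2*W)) = -3*(-4 + S - W) = 12 - 3*S + 3*W)
p(h) = 3 (p(h) = -2 + 5 = 3)
p(l(g(-4, -3), -3))**3 = 3**3 = 27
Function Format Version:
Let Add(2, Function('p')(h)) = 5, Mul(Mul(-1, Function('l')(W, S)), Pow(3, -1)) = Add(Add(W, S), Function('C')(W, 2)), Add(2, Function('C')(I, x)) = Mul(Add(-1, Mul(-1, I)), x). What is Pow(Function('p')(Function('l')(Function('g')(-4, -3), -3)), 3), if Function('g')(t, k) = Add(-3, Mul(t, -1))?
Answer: 27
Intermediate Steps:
Function('C')(I, x) = Add(-2, Mul(x, Add(-1, Mul(-1, I)))) (Function('C')(I, x) = Add(-2, Mul(Add(-1, Mul(-1, I)), x)) = Add(-2, Mul(x, Add(-1, Mul(-1, I)))))
Function('g')(t, k) = Add(-3, Mul(-1, t))
Function('l')(W, S) = Add(12, Mul(-3, S), Mul(3, W)) (Function('l')(W, S) = Mul(-3, Add(Add(W, S), Add(-2, Mul(-1, 2), Mul(-1, W, 2)))) = Mul(-3, Add(Add(S, W), Add(-2, -2, Mul(-2, W)))) = Mul(-3, Add(Add(S, W), Add(-4, Mul(-2, W)))) = Mul(-3, Add(-4, S, Mul(-1, W))) = Add(12, Mul(-3, S), Mul(3, W)))
Function('p')(h) = 3 (Function('p')(h) = Add(-2, 5) = 3)
Pow(Function('p')(Function('l')(Function('g')(-4, -3), -3)), 3) = Pow(3, 3) = 27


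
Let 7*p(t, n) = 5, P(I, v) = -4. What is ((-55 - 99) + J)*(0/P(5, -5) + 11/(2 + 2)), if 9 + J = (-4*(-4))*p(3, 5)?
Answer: -11671/28 ≈ -416.82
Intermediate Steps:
p(t, n) = 5/7 (p(t, n) = (1/7)*5 = 5/7)
J = 17/7 (J = -9 - 4*(-4)*(5/7) = -9 + 16*(5/7) = -9 + 80/7 = 17/7 ≈ 2.4286)
((-55 - 99) + J)*(0/P(5, -5) + 11/(2 + 2)) = ((-55 - 99) + 17/7)*(0/(-4) + 11/(2 + 2)) = (-154 + 17/7)*(0*(-1/4) + 11/4) = -1061*(0 + 11*(1/4))/7 = -1061*(0 + 11/4)/7 = -1061/7*11/4 = -11671/28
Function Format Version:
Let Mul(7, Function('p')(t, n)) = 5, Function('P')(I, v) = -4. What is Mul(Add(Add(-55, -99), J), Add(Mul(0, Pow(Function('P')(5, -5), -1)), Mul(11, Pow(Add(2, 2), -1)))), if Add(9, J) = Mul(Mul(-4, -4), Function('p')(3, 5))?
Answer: Rational(-11671, 28) ≈ -416.82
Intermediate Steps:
Function('p')(t, n) = Rational(5, 7) (Function('p')(t, n) = Mul(Rational(1, 7), 5) = Rational(5, 7))
J = Rational(17, 7) (J = Add(-9, Mul(Mul(-4, -4), Rational(5, 7))) = Add(-9, Mul(16, Rational(5, 7))) = Add(-9, Rational(80, 7)) = Rational(17, 7) ≈ 2.4286)
Mul(Add(Add(-55, -99), J), Add(Mul(0, Pow(Function('P')(5, -5), -1)), Mul(11, Pow(Add(2, 2), -1)))) = Mul(Add(Add(-55, -99), Rational(17, 7)), Add(Mul(0, Pow(-4, -1)), Mul(11, Pow(Add(2, 2), -1)))) = Mul(Add(-154, Rational(17, 7)), Add(Mul(0, Rational(-1, 4)), Mul(11, Pow(4, -1)))) = Mul(Rational(-1061, 7), Add(0, Mul(11, Rational(1, 4)))) = Mul(Rational(-1061, 7), Add(0, Rational(11, 4))) = Mul(Rational(-1061, 7), Rational(11, 4)) = Rational(-11671, 28)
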